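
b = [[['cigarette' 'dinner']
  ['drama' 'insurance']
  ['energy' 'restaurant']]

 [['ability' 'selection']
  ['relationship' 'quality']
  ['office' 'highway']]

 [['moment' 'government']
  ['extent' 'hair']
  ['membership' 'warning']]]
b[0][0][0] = 'cigarette'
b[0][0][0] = 'cigarette'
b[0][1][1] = 'insurance'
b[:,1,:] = [['drama', 'insurance'], ['relationship', 'quality'], ['extent', 'hair']]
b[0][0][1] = 'dinner'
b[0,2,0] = 'energy'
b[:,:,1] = [['dinner', 'insurance', 'restaurant'], ['selection', 'quality', 'highway'], ['government', 'hair', 'warning']]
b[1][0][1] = 'selection'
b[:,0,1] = ['dinner', 'selection', 'government']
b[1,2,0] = 'office'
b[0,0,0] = 'cigarette'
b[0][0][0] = 'cigarette'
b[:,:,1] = [['dinner', 'insurance', 'restaurant'], ['selection', 'quality', 'highway'], ['government', 'hair', 'warning']]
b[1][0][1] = 'selection'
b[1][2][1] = 'highway'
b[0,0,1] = 'dinner'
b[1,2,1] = 'highway'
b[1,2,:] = ['office', 'highway']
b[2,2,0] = 'membership'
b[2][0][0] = 'moment'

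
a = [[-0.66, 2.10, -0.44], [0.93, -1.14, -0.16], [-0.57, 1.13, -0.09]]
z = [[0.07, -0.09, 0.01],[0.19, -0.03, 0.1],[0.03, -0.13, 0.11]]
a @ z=[[0.34, 0.05, 0.16], [-0.16, -0.03, -0.12], [0.17, 0.03, 0.1]]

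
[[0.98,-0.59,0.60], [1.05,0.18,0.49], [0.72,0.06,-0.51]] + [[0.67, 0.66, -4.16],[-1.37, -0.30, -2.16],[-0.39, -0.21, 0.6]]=[[1.65, 0.07, -3.56],[-0.32, -0.12, -1.67],[0.33, -0.15, 0.09]]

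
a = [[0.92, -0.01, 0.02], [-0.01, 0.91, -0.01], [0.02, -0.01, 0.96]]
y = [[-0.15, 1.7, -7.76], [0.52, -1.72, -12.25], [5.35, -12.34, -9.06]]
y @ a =[[-0.31, 1.63, -7.47],[0.25, -1.45, -11.73],[4.86, -11.19, -8.47]]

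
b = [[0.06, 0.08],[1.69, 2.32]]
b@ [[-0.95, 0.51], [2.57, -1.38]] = [[0.15,-0.08], [4.36,-2.34]]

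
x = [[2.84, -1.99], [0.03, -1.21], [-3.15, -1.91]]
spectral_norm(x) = 4.24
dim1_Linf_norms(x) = [2.84, 1.21, 3.15]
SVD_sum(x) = [[2.76, 0.10], [-0.01, -0.00], [-3.22, -0.12]] + [[0.08, -2.09], [0.04, -1.21], [0.07, -1.79]]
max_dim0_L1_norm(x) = 6.02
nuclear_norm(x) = 7.25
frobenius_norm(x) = 5.20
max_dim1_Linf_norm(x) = 3.15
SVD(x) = [[-0.65, -0.70], [0.00, -0.4], [0.76, -0.6]] @ diag([4.242769523683953, 3.0100177356451963]) @ [[-1.00, -0.04],[-0.04, 1.00]]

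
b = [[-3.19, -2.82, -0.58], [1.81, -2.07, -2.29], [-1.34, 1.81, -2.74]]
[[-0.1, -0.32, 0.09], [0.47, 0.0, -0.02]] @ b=[[-0.38, 1.11, 0.54], [-1.47, -1.36, -0.22]]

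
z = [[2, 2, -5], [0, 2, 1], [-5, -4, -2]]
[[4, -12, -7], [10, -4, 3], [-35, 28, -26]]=z@ [[3, -4, 4], [4, -2, 0], [2, 0, 3]]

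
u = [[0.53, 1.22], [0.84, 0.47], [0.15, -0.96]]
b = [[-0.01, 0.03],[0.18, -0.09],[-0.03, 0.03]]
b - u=[[-0.54, -1.19], [-0.66, -0.56], [-0.18, 0.99]]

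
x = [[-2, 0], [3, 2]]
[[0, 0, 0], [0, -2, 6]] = x @ [[0, 0, 0], [0, -1, 3]]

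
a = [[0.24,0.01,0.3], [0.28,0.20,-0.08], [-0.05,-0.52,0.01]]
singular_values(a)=[0.59, 0.39, 0.22]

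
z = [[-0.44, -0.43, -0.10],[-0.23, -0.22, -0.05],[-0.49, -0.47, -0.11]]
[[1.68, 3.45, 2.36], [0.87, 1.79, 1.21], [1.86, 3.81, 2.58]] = z @ [[-2.44, -3.98, 0.19], [-0.72, -4.52, -5.32], [-3.00, 2.41, -1.57]]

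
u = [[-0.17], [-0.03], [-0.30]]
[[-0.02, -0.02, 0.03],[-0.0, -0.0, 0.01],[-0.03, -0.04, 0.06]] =u @ [[0.09, 0.12, -0.19]]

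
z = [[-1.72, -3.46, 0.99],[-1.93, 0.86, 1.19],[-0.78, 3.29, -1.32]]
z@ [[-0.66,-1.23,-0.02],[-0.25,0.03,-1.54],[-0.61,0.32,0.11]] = [[1.40, 2.33, 5.47], [0.33, 2.78, -1.15], [0.50, 0.64, -5.20]]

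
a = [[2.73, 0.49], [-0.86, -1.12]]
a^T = [[2.73,-0.86], [0.49,-1.12]]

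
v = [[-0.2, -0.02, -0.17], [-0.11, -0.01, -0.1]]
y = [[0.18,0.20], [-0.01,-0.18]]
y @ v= [[-0.06, -0.01, -0.05],[0.02, 0.0, 0.02]]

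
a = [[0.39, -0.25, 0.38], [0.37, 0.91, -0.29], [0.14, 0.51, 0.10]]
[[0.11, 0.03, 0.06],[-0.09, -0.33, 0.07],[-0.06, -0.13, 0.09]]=a @ [[0.16, -0.22, 0.04],[-0.16, -0.22, 0.12],[0.02, 0.17, 0.19]]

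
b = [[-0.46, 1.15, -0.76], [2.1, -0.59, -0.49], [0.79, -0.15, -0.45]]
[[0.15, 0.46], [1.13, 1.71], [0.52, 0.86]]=b @ [[0.48, 0.68],[0.09, 0.16],[-0.35, -0.77]]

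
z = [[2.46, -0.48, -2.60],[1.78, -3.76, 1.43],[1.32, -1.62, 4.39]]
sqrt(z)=[[1.63-0.08j, -0.14+0.33j, -0.71-0.09j], [0.51-0.49j, -0.16+1.97j, 0.41-0.54j], [(0.37-0.09j), (-0.46+0.36j), (2.16-0.1j)]]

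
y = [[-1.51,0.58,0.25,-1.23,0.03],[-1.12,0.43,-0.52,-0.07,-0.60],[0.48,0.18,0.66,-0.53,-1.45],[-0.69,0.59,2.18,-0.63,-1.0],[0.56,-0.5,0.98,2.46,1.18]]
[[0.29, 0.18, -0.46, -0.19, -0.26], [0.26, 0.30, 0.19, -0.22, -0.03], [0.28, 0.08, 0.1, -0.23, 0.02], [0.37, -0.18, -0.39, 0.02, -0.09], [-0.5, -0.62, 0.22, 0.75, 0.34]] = y @ [[-0.11, -0.06, 0.0, 0.04, 0.02], [0.05, 0.10, -0.13, 0.04, -0.08], [0.01, -0.21, -0.19, 0.14, 0.0], [-0.08, -0.07, 0.27, 0.16, 0.15], [-0.19, -0.13, -0.27, 0.18, -0.07]]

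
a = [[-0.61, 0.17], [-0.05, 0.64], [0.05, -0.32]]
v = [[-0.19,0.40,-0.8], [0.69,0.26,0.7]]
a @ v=[[0.23, -0.2, 0.61],[0.45, 0.15, 0.49],[-0.23, -0.06, -0.26]]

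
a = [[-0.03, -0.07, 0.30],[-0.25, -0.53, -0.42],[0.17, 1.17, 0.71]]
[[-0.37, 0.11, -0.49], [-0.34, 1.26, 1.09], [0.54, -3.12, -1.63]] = a @ [[1.08, 1.00, -1.01],[0.86, -2.71, -0.18],[-0.91, -0.17, -1.76]]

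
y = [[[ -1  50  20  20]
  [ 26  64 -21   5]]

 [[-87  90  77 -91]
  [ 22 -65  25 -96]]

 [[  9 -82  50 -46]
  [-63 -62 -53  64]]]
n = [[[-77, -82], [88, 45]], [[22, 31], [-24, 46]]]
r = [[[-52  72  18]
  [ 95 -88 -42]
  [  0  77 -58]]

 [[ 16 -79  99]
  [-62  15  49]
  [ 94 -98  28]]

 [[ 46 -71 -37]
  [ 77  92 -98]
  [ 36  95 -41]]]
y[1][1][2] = 25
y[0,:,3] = [20, 5]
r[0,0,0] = -52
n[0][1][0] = 88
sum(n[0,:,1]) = -37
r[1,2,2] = 28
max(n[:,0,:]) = 31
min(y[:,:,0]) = -87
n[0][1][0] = 88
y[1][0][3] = -91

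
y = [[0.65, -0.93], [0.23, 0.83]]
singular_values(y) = [1.3, 0.58]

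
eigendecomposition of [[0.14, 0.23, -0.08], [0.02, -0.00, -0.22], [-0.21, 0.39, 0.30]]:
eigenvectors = [[(0.77+0j), (-0.52-0.16j), (-0.52+0.16j)], [(0.4+0j), 0.12-0.51j, (0.12+0.51j)], [-0.50+0.00j, -0.66+0.00j, (-0.66-0j)]]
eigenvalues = [(0.31+0j), (0.06+0.25j), (0.06-0.25j)]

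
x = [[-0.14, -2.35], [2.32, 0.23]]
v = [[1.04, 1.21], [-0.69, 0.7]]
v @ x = [[2.66, -2.17],[1.72, 1.78]]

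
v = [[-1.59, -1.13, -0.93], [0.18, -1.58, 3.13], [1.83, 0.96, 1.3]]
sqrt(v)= [[(-0.33+0.38j), (-0.25+0.56j), (-0.92-0.33j)], [0.77+0.71j, (0.29+1.05j), 1.53-0.62j], [0.93-0.33j, 0.21-0.48j, (1.53+0.28j)]]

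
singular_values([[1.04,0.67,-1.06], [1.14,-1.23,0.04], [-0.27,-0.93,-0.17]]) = [1.77, 1.71, 0.61]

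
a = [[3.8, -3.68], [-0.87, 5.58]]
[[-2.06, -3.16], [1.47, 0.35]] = a @ [[-0.34, -0.91], [0.21, -0.08]]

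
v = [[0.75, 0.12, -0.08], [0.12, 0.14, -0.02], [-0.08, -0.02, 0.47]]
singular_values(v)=[0.79, 0.45, 0.12]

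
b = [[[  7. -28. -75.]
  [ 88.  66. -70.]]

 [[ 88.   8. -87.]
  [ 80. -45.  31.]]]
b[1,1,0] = 80.0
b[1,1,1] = -45.0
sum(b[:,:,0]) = 263.0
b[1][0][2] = -87.0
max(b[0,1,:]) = 88.0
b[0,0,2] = -75.0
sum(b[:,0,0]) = 95.0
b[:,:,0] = [[7.0, 88.0], [88.0, 80.0]]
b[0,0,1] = -28.0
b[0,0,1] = -28.0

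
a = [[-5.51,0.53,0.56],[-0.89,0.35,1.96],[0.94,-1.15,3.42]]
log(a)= [[(1.75+3.19j),-0.23-0.32j,(0.1-0.13j)], [0.47+0.58j,-0.42-0.06j,1.07-0.02j], [(0.09-0.26j),-0.61+0.03j,(1.44+0.01j)]]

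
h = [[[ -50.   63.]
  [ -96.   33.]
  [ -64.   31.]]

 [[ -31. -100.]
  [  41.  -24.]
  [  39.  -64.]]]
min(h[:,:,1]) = -100.0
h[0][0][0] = -50.0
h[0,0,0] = -50.0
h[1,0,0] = -31.0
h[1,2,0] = 39.0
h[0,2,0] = -64.0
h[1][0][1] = -100.0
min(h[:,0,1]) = -100.0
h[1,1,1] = -24.0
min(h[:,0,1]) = -100.0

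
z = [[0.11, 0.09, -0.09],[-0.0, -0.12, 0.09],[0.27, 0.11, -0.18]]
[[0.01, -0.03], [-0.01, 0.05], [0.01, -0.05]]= z @ [[-0.05, 0.21], [-0.01, 0.04], [-0.13, 0.60]]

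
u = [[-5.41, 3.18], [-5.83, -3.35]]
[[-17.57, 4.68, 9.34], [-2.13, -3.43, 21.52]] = u @[[1.79, -0.13, -2.72], [-2.48, 1.25, -1.69]]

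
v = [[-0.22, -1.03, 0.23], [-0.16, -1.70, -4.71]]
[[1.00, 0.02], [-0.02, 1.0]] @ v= [[-0.22, -1.06, 0.14], [-0.16, -1.68, -4.71]]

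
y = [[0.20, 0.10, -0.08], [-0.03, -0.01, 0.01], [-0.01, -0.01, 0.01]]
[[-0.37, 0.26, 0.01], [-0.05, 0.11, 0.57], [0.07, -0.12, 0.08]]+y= [[-0.17, 0.36, -0.07], [-0.08, 0.1, 0.58], [0.06, -0.13, 0.09]]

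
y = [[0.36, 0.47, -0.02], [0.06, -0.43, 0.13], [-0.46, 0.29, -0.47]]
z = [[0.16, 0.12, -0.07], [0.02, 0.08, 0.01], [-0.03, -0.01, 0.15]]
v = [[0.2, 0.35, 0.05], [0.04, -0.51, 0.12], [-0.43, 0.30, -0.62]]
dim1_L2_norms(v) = [0.41, 0.53, 0.81]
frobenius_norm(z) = 0.27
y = v + z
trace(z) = 0.39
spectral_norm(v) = 0.89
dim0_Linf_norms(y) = [0.46, 0.47, 0.47]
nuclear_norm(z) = 0.41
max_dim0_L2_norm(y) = 0.7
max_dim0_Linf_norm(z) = 0.16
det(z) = 0.00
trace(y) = -0.54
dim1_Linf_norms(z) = [0.16, 0.08, 0.15]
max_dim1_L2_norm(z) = 0.21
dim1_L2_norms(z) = [0.21, 0.08, 0.15]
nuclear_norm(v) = 1.52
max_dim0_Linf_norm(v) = 0.62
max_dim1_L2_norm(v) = 0.81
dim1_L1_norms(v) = [0.6, 0.67, 1.35]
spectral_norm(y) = 0.80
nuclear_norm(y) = 1.54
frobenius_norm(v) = 1.05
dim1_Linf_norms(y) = [0.47, 0.43, 0.47]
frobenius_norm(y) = 1.04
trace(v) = -0.93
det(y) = 0.05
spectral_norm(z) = 0.24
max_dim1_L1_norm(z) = 0.35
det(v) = 0.04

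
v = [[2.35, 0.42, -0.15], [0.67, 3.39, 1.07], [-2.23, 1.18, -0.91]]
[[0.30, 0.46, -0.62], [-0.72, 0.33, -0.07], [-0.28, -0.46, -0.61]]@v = [[2.40, 0.95, 1.01], [-1.31, 0.73, 0.52], [0.39, -2.40, 0.10]]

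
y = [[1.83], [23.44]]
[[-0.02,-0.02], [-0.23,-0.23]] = y@[[-0.01, -0.01]]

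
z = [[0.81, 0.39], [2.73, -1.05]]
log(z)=[[0.27+0.52j,(-0.02-0.44j)], [(-0.17-3.09j),0.38+2.62j]]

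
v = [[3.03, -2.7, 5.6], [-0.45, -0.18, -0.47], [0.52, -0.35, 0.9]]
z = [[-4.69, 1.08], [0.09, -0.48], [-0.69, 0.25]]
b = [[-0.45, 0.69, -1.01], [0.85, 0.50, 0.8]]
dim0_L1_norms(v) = [4.0, 3.23, 6.97]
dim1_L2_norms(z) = [4.81, 0.49, 0.73]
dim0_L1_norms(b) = [1.3, 1.19, 1.81]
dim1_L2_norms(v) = [6.92, 0.68, 1.1]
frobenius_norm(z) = 4.89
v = z @ b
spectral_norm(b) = 1.58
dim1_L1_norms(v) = [11.33, 1.1, 1.77]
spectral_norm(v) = 7.02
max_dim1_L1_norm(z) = 5.77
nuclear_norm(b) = 2.48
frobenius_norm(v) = 7.03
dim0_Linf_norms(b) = [0.85, 0.69, 1.01]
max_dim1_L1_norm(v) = 11.33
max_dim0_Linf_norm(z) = 4.69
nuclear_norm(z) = 5.33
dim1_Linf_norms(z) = [4.69, 0.48, 0.69]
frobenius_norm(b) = 1.82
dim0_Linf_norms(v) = [3.03, 2.7, 5.6]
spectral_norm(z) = 4.87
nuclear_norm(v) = 7.48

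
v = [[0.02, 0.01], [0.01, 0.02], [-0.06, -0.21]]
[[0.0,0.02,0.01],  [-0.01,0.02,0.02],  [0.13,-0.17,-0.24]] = v@[[0.5, 0.79, -0.27], [-0.78, 0.58, 1.23]]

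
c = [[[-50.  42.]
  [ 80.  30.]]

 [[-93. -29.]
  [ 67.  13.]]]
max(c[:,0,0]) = -50.0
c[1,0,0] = -93.0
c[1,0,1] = -29.0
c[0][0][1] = 42.0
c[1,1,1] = 13.0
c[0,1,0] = 80.0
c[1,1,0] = 67.0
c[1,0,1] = -29.0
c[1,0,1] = -29.0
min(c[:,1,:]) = 13.0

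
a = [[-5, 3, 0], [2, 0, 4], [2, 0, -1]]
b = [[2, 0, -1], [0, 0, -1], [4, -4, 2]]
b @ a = [[-12, 6, 1], [-2, 0, 1], [-24, 12, -18]]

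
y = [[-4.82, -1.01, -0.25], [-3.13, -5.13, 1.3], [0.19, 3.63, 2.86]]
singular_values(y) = [7.67, 4.17, 2.72]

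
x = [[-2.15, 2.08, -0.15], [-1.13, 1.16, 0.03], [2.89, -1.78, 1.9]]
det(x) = -0.01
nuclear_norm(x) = 6.32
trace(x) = 0.91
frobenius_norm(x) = 5.17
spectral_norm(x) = 5.00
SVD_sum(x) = [[-2.17, 1.67, -0.87], [-1.15, 0.88, -0.46], [2.87, -2.20, 1.15]] + [[0.02,  0.41,  0.72], [0.02,  0.28,  0.49], [0.02,  0.42,  0.75]] + [[-0.0, -0.00, 0.0], [0.00, 0.00, -0.00], [-0.0, -0.0, 0.00]]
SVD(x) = [[-0.58, -0.63, 0.52], [-0.30, -0.43, -0.85], [0.76, -0.65, 0.05]] @ diag([4.99756624736206, 1.3227360786427542, 0.0009324614170502757]) @ [[0.76, -0.58, 0.30], [-0.03, -0.49, -0.87], [-0.65, -0.65, 0.39]]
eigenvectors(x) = [[-0.75, 0.65, -0.01], [-0.42, 0.65, 0.06], [0.51, -0.39, 1.00]]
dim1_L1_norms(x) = [4.38, 2.32, 6.57]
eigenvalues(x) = [-0.87, 0.0, 1.77]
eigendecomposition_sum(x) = [[-2.14, 2.07, -0.14], [-1.21, 1.17, -0.08], [1.45, -1.40, 0.09]] + [[-0.01,0.01,-0.00], [-0.01,0.01,-0.0], [0.00,-0.01,0.00]] + [[-0.01, 0.00, -0.01], [0.09, -0.02, 0.11], [1.44, -0.37, 1.81]]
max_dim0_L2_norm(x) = 3.78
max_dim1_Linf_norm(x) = 2.89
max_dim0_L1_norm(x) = 6.17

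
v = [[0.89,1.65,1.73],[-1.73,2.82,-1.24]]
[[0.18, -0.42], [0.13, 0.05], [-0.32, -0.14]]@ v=[[0.89,-0.89,0.83], [0.03,0.36,0.16], [-0.04,-0.92,-0.38]]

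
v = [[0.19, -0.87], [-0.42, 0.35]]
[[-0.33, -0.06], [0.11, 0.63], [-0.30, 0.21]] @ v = [[-0.04, 0.27], [-0.24, 0.12], [-0.15, 0.33]]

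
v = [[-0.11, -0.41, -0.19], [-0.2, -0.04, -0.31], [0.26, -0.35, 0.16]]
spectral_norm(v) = 0.55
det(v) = 0.02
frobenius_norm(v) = 0.75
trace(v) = 0.01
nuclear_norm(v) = 1.12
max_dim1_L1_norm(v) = 0.77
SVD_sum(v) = [[0.05, -0.41, -0.06], [0.01, -0.06, -0.01], [0.04, -0.34, -0.05]] + [[-0.13, 0.01, -0.15], [-0.24, 0.01, -0.27], [0.20, -0.01, 0.23]] + [[-0.02, -0.01, 0.02], [0.03, 0.01, -0.03], [0.02, 0.01, -0.02]]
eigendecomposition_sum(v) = [[0.04, -0.05, 0.03], [-0.14, 0.22, -0.14], [0.2, -0.31, 0.2]] + [[-0.09, 0.19, 0.15], [-0.03, 0.05, 0.04], [0.05, -0.11, -0.08]] + [[-0.06, -0.54, -0.37], [-0.03, -0.31, -0.21], [0.01, 0.07, 0.05]]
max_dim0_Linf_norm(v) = 0.41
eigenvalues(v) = [0.45, -0.12, -0.32]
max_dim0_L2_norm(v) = 0.54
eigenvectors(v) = [[-0.14,0.84,0.86],[0.57,0.24,0.50],[-0.81,-0.48,-0.11]]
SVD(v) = [[0.76, 0.39, -0.52], [0.11, 0.71, 0.7], [0.64, -0.59, 0.49]] @ diag([0.54890740575929, 0.5144434706724332, 0.06122561053274734]) @ [[0.11, -0.98, -0.14], [-0.66, 0.04, -0.75], [0.75, 0.17, -0.64]]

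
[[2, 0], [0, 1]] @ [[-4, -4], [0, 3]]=[[-8, -8], [0, 3]]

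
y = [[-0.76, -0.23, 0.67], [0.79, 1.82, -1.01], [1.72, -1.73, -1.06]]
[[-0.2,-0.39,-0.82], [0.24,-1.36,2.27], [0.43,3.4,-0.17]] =y @ [[1.02, 1.17, -0.34], [0.2, -1.04, 0.62], [0.92, 0.39, -1.4]]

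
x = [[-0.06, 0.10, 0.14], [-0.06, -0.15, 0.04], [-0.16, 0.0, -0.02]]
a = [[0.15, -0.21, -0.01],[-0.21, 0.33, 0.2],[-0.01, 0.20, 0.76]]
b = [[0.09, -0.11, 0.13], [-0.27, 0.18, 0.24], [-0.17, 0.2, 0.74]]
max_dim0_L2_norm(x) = 0.18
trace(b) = 1.01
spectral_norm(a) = 0.85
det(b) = -0.01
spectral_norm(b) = 0.86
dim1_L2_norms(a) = [0.26, 0.44, 0.79]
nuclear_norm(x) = 0.50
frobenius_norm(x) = 0.29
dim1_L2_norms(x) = [0.18, 0.17, 0.16]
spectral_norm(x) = 0.19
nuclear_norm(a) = 1.25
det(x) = -0.00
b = x + a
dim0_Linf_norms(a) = [0.21, 0.33, 0.76]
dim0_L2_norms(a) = [0.26, 0.44, 0.79]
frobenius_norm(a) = 0.94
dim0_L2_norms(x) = [0.18, 0.18, 0.15]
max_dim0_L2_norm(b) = 0.79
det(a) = -0.00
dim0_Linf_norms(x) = [0.16, 0.15, 0.14]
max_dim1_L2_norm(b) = 0.79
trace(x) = -0.23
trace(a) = 1.24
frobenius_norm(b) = 0.90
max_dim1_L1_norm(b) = 1.11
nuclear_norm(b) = 1.19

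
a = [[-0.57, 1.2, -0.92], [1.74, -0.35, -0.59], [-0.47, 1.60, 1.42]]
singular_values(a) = [2.61, 1.52, 1.34]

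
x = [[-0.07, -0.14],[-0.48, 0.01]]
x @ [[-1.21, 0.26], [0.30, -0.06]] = [[0.04,-0.01], [0.58,-0.13]]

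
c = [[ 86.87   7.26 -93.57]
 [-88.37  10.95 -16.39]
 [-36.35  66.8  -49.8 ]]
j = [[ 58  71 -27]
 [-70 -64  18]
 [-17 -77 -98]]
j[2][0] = -17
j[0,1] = 71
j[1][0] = -70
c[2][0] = -36.35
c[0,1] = 7.26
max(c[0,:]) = 86.87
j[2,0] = -17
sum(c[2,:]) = -19.35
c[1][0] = -88.37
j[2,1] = -77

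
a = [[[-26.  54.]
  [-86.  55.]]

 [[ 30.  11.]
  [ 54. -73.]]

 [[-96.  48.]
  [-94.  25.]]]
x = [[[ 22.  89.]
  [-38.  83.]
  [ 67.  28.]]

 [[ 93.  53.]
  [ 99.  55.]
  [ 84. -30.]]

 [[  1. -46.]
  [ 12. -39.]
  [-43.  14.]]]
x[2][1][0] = 12.0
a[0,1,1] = 55.0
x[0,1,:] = [-38.0, 83.0]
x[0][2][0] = 67.0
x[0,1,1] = 83.0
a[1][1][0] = 54.0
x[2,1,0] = 12.0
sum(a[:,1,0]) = -126.0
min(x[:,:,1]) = -46.0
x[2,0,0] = 1.0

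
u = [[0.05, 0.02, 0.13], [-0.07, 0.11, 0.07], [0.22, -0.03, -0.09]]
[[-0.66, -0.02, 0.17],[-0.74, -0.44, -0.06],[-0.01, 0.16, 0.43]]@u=[[0.01, -0.02, -0.10], [-0.02, -0.06, -0.12], [0.08, 0.00, -0.03]]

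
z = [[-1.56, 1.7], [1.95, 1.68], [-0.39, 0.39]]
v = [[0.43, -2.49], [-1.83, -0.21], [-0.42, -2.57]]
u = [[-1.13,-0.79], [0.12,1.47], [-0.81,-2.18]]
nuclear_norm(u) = 3.83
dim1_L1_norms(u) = [1.92, 1.59, 2.99]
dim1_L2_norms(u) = [1.38, 1.47, 2.33]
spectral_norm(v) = 3.59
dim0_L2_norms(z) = [2.53, 2.42]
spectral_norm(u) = 2.95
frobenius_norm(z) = 3.50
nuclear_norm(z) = 4.95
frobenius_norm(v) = 4.07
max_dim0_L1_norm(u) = 4.44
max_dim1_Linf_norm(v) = 2.57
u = z + v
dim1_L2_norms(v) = [2.53, 1.84, 2.6]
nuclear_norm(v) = 5.51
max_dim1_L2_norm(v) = 2.6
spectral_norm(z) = 2.58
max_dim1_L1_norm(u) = 2.99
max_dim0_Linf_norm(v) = 2.57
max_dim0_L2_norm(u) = 2.75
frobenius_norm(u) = 3.08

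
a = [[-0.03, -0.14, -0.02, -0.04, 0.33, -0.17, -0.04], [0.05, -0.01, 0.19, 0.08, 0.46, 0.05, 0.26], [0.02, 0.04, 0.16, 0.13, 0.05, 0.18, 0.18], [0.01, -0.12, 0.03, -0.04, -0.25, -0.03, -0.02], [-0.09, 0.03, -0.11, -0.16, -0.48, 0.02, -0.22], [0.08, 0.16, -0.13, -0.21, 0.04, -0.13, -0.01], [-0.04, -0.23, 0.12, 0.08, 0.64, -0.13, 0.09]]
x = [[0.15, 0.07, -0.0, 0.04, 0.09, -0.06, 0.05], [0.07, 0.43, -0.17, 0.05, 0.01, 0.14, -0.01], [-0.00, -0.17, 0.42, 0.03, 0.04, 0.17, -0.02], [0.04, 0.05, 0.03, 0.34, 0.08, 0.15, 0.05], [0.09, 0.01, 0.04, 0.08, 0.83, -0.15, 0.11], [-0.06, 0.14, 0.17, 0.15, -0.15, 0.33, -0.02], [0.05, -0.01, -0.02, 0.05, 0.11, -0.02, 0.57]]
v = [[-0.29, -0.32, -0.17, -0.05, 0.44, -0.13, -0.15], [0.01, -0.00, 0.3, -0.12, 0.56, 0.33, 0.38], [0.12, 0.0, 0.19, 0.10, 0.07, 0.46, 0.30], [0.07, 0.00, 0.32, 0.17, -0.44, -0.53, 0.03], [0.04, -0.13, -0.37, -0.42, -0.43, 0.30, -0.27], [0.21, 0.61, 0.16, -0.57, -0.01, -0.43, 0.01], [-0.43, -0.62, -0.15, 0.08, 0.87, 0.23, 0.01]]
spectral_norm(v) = 1.61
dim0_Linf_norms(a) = [0.09, 0.23, 0.19, 0.21, 0.64, 0.18, 0.26]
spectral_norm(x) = 0.93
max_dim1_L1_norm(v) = 2.39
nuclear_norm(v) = 4.62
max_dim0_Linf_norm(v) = 0.87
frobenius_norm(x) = 1.40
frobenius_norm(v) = 2.27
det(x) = -0.00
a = v @ x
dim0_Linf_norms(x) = [0.15, 0.43, 0.42, 0.34, 0.83, 0.33, 0.57]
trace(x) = 3.07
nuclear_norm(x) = 3.08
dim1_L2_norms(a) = [0.4, 0.57, 0.33, 0.28, 0.57, 0.33, 0.71]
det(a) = 0.00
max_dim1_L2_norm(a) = 0.71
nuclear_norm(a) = 2.20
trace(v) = -0.78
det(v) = -0.00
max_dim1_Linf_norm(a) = 0.64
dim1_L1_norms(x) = [0.46, 0.88, 0.85, 0.74, 1.31, 1.02, 0.83]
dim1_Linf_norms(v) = [0.44, 0.56, 0.46, 0.53, 0.43, 0.61, 0.87]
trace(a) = -0.44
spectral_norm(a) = 1.11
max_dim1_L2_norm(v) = 1.19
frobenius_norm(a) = 1.28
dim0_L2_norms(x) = [0.21, 0.49, 0.49, 0.39, 0.86, 0.45, 0.59]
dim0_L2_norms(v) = [0.58, 0.94, 0.67, 0.75, 1.28, 0.97, 0.58]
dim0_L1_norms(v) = [1.17, 1.68, 1.66, 1.51, 2.82, 2.41, 1.15]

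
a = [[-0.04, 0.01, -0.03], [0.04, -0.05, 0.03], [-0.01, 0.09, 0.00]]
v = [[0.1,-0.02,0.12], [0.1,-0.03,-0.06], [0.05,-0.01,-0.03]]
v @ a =[[-0.01, 0.01, -0.00], [-0.0, -0.00, -0.0], [-0.00, -0.00, -0.00]]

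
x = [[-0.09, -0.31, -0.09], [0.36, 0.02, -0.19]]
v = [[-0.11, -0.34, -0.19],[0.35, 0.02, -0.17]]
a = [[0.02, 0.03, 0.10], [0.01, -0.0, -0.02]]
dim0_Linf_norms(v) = [0.35, 0.34, 0.19]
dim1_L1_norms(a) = [0.15, 0.03]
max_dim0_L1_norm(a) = 0.12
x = v + a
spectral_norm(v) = 0.41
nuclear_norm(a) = 0.12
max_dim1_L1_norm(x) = 0.57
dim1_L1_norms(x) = [0.49, 0.57]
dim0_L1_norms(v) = [0.46, 0.36, 0.36]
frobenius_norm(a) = 0.11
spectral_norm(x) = 0.42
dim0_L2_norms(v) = [0.37, 0.34, 0.25]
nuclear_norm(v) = 0.79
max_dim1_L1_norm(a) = 0.15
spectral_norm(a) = 0.11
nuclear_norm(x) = 0.74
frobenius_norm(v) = 0.56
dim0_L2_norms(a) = [0.02, 0.03, 0.1]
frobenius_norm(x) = 0.53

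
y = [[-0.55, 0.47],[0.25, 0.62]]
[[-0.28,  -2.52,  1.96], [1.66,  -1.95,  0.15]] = y@[[2.08, 1.41, -2.50],[1.84, -3.72, 1.25]]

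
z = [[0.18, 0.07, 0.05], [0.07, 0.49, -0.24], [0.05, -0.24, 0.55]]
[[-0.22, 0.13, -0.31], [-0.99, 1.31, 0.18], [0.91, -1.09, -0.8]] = z@[[-1.06, 0.22, -1.27], [-1.30, 2.12, -0.13], [1.18, -1.07, -1.39]]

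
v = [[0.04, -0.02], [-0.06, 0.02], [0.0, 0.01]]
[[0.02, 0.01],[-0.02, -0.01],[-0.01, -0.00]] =v@[[0.07, 0.05], [-0.61, -0.49]]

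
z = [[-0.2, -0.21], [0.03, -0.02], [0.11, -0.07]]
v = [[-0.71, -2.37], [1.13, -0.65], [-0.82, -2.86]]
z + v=[[-0.91, -2.58], [1.16, -0.67], [-0.71, -2.93]]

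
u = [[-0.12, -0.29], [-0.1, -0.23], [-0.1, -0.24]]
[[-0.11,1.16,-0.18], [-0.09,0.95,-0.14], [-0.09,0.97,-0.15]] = u @ [[0.11, -4.63, -1.58],[0.33, -2.1, 1.28]]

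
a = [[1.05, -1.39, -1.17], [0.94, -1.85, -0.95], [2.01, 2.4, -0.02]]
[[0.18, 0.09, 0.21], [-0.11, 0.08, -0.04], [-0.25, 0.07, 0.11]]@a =[[0.7,0.09,-0.3], [-0.12,-0.09,0.05], [0.02,0.48,0.22]]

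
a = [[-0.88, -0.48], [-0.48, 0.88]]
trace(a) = 0.00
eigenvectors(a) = [[-0.97, 0.25], [-0.25, -0.97]]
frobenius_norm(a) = 1.42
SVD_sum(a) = [[-0.88, 0.00],[-0.48, 0.0]] + [[0.00,-0.48], [0.00,0.88]]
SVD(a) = [[-0.88, -0.48], [-0.48, 0.88]] @ diag([1.0023971268913334, 1.0023971268913334]) @ [[1.0,0.00],[0.00,1.0]]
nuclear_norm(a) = 2.00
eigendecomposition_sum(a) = [[-0.94, -0.24], [-0.24, -0.06]] + [[0.06, -0.24], [-0.24, 0.94]]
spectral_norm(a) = 1.00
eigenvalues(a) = [-1.0, 1.0]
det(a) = -1.00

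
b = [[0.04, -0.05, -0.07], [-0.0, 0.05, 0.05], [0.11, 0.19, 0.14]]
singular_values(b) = [0.28, 0.08, 0.0]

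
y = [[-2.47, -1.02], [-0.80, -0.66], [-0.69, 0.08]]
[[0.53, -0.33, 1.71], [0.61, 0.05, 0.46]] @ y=[[-2.22, -0.19], [-1.86, -0.62]]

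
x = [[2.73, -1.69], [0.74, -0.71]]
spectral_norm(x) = 3.36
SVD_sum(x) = [[2.70, -1.74], [0.85, -0.55]] + [[0.03, 0.05], [-0.11, -0.16]]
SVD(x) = [[-0.95,-0.30],[-0.30,0.95]] @ diag([3.3643599127338994, 0.20440738144486162]) @ [[-0.84, 0.54], [-0.54, -0.84]]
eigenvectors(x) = [[0.97, 0.49], [0.24, 0.87]]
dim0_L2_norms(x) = [2.83, 1.83]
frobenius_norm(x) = 3.37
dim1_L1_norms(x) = [4.42, 1.45]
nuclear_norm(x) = 3.57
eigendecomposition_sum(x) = [[2.68, -1.50], [0.66, -0.37]] + [[0.05, -0.19], [0.08, -0.34]]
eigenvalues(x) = [2.32, -0.3]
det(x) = -0.69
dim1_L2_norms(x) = [3.21, 1.03]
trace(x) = 2.02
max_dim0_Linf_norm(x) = 2.73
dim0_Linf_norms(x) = [2.73, 1.69]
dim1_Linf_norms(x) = [2.73, 0.74]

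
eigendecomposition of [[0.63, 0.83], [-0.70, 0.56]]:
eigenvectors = [[(0.74+0j), 0.74-0.00j], [-0.03+0.68j, (-0.03-0.68j)]]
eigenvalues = [(0.6+0.76j), (0.6-0.76j)]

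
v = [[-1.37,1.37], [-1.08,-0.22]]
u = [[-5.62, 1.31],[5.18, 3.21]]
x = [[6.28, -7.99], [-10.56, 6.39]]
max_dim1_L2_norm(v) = 1.94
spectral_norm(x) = 15.74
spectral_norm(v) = 2.05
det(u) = -24.83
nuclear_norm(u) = 10.96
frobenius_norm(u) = 8.39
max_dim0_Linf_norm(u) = 5.62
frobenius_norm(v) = 2.23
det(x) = -44.25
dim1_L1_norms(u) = [6.93, 8.39]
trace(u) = -2.41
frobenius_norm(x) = 15.99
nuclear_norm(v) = 2.92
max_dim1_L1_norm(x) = 16.95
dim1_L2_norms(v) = [1.94, 1.1]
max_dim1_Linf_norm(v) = 1.37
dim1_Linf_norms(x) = [7.99, 10.56]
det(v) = 1.78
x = u @ v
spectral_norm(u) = 7.76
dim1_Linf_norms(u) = [5.62, 5.18]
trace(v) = -1.59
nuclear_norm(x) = 18.55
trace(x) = 12.67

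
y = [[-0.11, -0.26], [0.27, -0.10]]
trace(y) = -0.21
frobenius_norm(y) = 0.40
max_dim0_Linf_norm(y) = 0.27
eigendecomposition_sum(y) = [[-0.05+0.13j, (-0.13-0.05j)], [0.13+0.05j, -0.05+0.13j]] + [[(-0.05-0.13j),(-0.13+0.05j)],  [(0.13-0.05j),-0.05-0.13j]]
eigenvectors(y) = [[0.01-0.70j, (0.01+0.7j)], [-0.71+0.00j, -0.71-0.00j]]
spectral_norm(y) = 0.29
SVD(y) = [[-0.55, 0.84], [0.84, 0.55]] @ diag([0.29211492408664996, 0.27797278846291906]) @ [[0.98,0.20], [0.2,-0.98]]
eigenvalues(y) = [(-0.1+0.26j), (-0.1-0.26j)]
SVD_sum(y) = [[-0.16, -0.03], [0.24, 0.05]] + [[0.05, -0.23], [0.03, -0.15]]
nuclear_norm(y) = 0.57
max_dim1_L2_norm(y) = 0.29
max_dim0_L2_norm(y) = 0.29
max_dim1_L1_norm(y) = 0.37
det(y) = 0.08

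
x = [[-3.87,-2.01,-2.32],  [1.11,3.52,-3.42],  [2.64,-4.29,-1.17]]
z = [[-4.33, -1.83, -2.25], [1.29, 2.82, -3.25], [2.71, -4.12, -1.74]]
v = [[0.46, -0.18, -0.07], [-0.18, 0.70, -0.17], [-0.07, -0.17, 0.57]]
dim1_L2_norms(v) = [0.5, 0.74, 0.6]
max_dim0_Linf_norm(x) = 4.29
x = v + z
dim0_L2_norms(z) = [5.27, 5.32, 4.32]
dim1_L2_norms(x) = [4.94, 5.03, 5.17]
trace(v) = 1.73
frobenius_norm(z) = 8.64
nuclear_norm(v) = 1.73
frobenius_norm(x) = 8.74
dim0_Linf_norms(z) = [4.33, 4.12, 3.25]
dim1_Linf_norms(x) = [3.87, 3.52, 4.29]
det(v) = 0.14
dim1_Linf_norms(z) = [4.33, 3.25, 4.12]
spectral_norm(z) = 5.38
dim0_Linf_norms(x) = [3.87, 4.29, 3.42]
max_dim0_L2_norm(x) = 5.9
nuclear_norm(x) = 14.99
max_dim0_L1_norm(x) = 9.82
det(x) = 120.86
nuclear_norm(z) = 14.89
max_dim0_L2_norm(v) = 0.74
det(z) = 120.39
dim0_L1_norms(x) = [7.62, 9.82, 6.91]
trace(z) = -3.25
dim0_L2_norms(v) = [0.5, 0.74, 0.6]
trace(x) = -1.52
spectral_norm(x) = 5.93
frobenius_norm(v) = 1.08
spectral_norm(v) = 0.85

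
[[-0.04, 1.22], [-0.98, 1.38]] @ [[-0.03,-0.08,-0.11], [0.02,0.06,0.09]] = [[0.03, 0.08, 0.11], [0.06, 0.16, 0.23]]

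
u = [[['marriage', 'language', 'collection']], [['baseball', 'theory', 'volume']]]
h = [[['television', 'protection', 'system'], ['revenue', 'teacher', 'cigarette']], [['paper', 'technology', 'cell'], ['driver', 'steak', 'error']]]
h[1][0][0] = 'paper'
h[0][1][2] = 'cigarette'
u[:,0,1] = ['language', 'theory']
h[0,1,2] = 'cigarette'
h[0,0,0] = 'television'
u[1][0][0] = 'baseball'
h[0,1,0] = 'revenue'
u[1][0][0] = 'baseball'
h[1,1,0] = 'driver'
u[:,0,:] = [['marriage', 'language', 'collection'], ['baseball', 'theory', 'volume']]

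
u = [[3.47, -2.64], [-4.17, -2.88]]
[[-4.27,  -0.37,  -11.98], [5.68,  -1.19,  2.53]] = u @ [[-1.3,0.1,-1.96], [-0.09,0.27,1.96]]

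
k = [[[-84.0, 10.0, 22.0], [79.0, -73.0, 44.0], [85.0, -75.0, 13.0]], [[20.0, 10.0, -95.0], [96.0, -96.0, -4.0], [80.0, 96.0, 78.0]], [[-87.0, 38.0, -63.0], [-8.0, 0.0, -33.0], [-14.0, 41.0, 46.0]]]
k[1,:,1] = [10.0, -96.0, 96.0]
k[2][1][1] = 0.0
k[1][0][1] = 10.0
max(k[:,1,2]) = 44.0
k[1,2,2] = 78.0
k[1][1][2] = -4.0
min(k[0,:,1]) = -75.0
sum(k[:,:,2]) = 8.0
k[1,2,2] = 78.0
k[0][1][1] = -73.0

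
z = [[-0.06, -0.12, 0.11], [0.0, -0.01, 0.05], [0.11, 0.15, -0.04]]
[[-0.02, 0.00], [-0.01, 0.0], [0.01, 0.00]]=z @ [[0.06, 0.00], [0.01, 0.00], [-0.1, -0.0]]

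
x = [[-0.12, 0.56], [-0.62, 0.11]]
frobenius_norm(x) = 0.85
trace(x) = -0.01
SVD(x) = [[-0.61, -0.79],  [-0.79, 0.61]] @ diag([0.7088698293003446, 0.4711725428202502]) @ [[0.79, -0.61],  [-0.61, -0.79]]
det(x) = 0.33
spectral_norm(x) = 0.71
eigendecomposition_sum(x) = [[(-0.06+0.29j), 0.28+0.00j], [-0.31-0.00j, (0.05+0.29j)]] + [[-0.06-0.29j, 0.28-0.00j], [-0.31+0.00j, 0.05-0.29j]]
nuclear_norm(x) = 1.18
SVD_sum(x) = [[-0.35, 0.26], [-0.44, 0.34]] + [[0.23, 0.30],[-0.18, -0.23]]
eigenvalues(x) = [(-0+0.58j), (-0-0.58j)]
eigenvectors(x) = [[-0.13+0.68j, (-0.13-0.68j)], [(-0.72+0j), (-0.72-0j)]]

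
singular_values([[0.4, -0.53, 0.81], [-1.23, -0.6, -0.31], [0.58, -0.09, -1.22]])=[1.51, 1.46, 0.7]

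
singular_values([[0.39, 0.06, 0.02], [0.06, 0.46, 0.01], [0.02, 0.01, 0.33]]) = [0.5, 0.36, 0.32]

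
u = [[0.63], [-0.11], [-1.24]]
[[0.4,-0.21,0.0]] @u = [[0.28]]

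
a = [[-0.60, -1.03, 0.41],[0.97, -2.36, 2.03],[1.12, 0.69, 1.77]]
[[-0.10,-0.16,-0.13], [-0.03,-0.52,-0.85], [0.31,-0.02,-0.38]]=a @ [[0.03,-0.04,-0.16], [0.12,0.16,0.15], [0.11,-0.05,-0.17]]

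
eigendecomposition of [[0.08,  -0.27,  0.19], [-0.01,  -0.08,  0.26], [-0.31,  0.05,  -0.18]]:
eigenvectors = [[0.03+0.58j,(0.03-0.58j),0.56+0.00j], [(0.18+0.53j),(0.18-0.53j),-0.60+0.00j], [(-0.59+0j),-0.59-0.00j,(-0.57+0j)]]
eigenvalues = [(-0.18+0.26j), (-0.18-0.26j), (0.18+0j)]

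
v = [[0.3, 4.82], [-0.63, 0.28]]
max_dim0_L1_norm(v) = 5.1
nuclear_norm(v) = 5.48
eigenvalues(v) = [(0.29+1.74j), (0.29-1.74j)]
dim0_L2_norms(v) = [0.7, 4.83]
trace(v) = 0.58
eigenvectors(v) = [[0.94+0.00j, 0.94-0.00j], [(-0+0.34j), (-0-0.34j)]]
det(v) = 3.12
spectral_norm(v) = 4.84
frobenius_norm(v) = 4.88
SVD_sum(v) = [[0.27,4.82],[0.01,0.24]] + [[0.03, -0.0], [-0.64, 0.04]]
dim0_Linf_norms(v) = [0.63, 4.82]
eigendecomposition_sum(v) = [[0.15+0.87j,2.41-0.40j], [-0.32+0.05j,(0.14+0.87j)]] + [[0.15-0.87j, (2.41+0.4j)],[(-0.31-0.05j), 0.14-0.87j]]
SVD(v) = [[1.0, 0.05], [0.05, -1.00]] @ diag([4.835411612499517, 0.6453638800745035]) @ [[0.06, 1.0], [1.00, -0.06]]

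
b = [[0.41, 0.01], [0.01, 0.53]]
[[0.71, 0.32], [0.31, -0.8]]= b @ [[1.73, 0.83],[0.55, -1.53]]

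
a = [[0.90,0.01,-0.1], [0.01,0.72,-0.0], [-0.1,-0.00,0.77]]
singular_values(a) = [0.95, 0.72, 0.71]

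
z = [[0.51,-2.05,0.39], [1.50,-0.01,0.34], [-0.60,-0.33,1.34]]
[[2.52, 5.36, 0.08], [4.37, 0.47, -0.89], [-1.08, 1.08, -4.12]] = z @ [[2.83,0.23,0.12], [-0.46,-2.50,-0.61], [0.35,0.29,-3.17]]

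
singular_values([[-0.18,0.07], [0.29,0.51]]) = [0.59, 0.19]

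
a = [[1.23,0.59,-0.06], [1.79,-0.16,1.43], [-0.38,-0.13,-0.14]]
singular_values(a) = [2.53, 0.97, 0.04]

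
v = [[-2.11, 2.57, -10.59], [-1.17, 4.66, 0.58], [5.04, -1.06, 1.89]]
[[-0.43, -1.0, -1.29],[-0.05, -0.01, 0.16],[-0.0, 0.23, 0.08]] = v@[[-0.02, 0.01, -0.03], [-0.02, -0.01, 0.01], [0.04, 0.09, 0.13]]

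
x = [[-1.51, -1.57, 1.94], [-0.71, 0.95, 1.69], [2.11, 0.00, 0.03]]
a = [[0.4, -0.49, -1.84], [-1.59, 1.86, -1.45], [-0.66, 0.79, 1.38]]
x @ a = [[0.61, -0.65, 7.73],[-2.91, 3.45, 2.26],[0.82, -1.01, -3.84]]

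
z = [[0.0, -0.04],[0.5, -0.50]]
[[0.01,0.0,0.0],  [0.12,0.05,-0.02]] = z@[[0.07, 0.07, -0.04], [-0.16, -0.02, -0.0]]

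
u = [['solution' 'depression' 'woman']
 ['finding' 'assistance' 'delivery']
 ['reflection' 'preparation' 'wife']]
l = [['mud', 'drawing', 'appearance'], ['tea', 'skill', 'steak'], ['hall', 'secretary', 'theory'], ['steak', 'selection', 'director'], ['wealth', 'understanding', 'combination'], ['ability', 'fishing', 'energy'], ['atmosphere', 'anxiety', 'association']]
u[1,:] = ['finding', 'assistance', 'delivery']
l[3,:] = ['steak', 'selection', 'director']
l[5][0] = 'ability'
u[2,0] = 'reflection'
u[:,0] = ['solution', 'finding', 'reflection']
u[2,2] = 'wife'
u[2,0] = 'reflection'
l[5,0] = 'ability'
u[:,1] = ['depression', 'assistance', 'preparation']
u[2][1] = 'preparation'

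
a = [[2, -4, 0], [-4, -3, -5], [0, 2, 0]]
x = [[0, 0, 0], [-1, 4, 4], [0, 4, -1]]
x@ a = [[0, 0, 0], [-18, 0, -20], [-16, -14, -20]]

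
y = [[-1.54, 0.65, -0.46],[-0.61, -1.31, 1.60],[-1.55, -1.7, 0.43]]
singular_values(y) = [2.99, 1.89, 0.76]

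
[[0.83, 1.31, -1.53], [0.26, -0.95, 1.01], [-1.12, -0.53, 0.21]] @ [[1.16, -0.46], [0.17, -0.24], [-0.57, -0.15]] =[[2.06,-0.47], [-0.44,-0.04], [-1.51,0.61]]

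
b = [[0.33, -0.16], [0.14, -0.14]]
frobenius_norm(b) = 0.42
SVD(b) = [[-0.89, -0.46], [-0.46, 0.89]] @ diag([0.4127654787724286, 0.05765986068113449]) @ [[-0.87, 0.5], [-0.50, -0.87]]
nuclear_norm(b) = 0.47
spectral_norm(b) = 0.41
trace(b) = 0.19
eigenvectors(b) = [[0.95, 0.36], [0.32, 0.93]]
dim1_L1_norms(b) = [0.49, 0.28]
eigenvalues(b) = [0.28, -0.09]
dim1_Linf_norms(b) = [0.33, 0.14]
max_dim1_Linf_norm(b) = 0.33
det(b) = -0.02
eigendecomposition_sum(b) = [[0.32, -0.12], [0.11, -0.04]] + [[0.01, -0.04], [0.03, -0.1]]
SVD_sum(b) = [[0.32, -0.18], [0.17, -0.1]] + [[0.01, 0.02], [-0.03, -0.04]]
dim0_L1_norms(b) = [0.47, 0.3]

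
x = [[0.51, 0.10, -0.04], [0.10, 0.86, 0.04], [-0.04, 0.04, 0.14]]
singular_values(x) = [0.89, 0.49, 0.13]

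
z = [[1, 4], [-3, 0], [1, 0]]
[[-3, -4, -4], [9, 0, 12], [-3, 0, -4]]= z@[[-3, 0, -4], [0, -1, 0]]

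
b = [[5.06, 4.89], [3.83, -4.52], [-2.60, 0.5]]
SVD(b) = [[-0.97, 0.09],[-0.01, -0.94],[0.23, 0.32]] @ diag([7.21557269955674, 6.289714668998224]) @ [[-0.77,-0.63], [-0.63,0.77]]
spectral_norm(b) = 7.22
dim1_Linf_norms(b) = [5.06, 4.52, 2.6]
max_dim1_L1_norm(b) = 9.95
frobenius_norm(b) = 9.57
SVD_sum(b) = [[5.42, 4.45],[0.07, 0.06],[-1.31, -1.07]] + [[-0.36, 0.44], [3.76, -4.58], [-1.29, 1.57]]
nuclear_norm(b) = 13.51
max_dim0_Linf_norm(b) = 5.06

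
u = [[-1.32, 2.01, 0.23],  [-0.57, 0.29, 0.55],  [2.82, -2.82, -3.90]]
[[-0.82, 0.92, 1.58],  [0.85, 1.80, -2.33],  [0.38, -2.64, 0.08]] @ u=[[5.01, -5.84, -5.84], [-8.72, 8.80, 10.27], [1.23, -0.23, -1.68]]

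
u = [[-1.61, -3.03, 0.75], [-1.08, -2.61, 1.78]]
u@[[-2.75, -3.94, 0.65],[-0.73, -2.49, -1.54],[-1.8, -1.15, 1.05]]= [[5.29, 13.03, 4.41],  [1.67, 8.71, 5.19]]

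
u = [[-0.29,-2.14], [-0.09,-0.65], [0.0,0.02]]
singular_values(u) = [2.26, 0.0]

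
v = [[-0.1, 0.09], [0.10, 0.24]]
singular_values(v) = [0.26, 0.12]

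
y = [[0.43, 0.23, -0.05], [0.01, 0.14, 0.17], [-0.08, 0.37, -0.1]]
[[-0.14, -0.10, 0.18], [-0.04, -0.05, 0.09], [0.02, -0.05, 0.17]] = y@[[-0.30, -0.15, 0.14], [-0.07, -0.19, 0.53], [-0.18, -0.10, 0.10]]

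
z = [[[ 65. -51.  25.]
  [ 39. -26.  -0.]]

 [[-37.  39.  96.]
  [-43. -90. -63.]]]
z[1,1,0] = -43.0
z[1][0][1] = 39.0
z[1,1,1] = -90.0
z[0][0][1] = -51.0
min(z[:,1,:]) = -90.0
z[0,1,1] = -26.0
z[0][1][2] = -0.0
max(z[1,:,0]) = -37.0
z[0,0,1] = -51.0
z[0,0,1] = -51.0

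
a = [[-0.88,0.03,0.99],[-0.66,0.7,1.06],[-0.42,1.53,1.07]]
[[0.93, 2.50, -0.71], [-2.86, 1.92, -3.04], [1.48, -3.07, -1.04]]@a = [[-2.17, 0.69, 2.81],[2.53, -3.39, -4.05],[1.16, -3.70, -2.90]]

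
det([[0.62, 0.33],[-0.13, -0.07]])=-0.000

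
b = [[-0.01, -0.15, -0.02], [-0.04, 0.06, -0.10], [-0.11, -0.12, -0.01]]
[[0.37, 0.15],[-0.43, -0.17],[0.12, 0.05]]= b @ [[1.86, 0.76], [-2.83, -1.15], [1.84, 0.75]]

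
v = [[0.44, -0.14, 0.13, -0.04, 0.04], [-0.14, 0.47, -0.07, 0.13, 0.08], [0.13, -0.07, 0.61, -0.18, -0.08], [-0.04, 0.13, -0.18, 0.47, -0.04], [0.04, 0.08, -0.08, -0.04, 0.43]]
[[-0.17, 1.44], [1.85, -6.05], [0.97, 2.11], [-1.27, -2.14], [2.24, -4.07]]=v @ [[-0.32, 0.1], [4.10, -10.95], [1.91, 0.63], [-2.75, -1.91], [4.58, -7.5]]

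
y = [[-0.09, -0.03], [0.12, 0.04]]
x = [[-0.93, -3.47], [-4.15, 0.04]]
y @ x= [[0.21, 0.31], [-0.28, -0.41]]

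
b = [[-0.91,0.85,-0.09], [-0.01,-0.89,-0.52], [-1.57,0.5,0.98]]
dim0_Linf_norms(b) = [1.57, 0.89, 0.98]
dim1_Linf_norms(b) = [0.91, 0.89, 1.57]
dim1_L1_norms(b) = [1.85, 1.42, 3.05]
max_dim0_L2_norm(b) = 1.81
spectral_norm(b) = 2.24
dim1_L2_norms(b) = [1.25, 1.03, 1.92]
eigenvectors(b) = [[(-0.15+0j), 0.69+0.00j, 0.69-0.00j], [-0.25+0.00j, (0.02+0.48j), 0.02-0.48j], [(0.96+0j), (0.54+0.04j), (0.54-0.04j)]]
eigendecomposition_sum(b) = [[(0.12+0j), 0.01+0.00j, -0.15+0.00j], [0.20+0.00j, 0.02+0.00j, -0.25+0.00j], [-0.75+0.00j, -0.08-0.00j, (0.96+0j)]] + [[-0.51+0.13j,  (0.42+0.66j),  (0.03+0.19j)], [(-0.1-0.36j),  -0.46+0.31j,  (-0.14+0.03j)], [(-0.41+0.07j),  0.29+0.55j,  (0.01+0.15j)]] + [[-0.51-0.13j, 0.42-0.66j, (0.03-0.19j)],[(-0.1+0.36j), -0.46-0.31j, -0.14-0.03j],[-0.41-0.07j, (0.29-0.55j), (0.01-0.15j)]]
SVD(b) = [[-0.48, 0.31, -0.82], [0.28, -0.83, -0.48], [-0.83, -0.46, 0.31]] @ diag([2.2399505379601923, 0.8957090522054715, 0.6905989294004313]) @ [[0.78, -0.48, -0.41], [0.50, 0.86, -0.06], [0.38, -0.16, 0.91]]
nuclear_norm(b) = 3.83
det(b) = 1.39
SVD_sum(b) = [[-0.84, 0.52, 0.44], [0.49, -0.30, -0.26], [-1.44, 0.89, 0.76]] + [[0.14, 0.24, -0.02],[-0.37, -0.64, 0.04],[-0.21, -0.36, 0.02]] + [[-0.21, 0.09, -0.52], [-0.13, 0.05, -0.3], [0.08, -0.03, 0.20]]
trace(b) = -0.82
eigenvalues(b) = [(1.09+0j), (-0.96+0.59j), (-0.96-0.59j)]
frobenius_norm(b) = 2.51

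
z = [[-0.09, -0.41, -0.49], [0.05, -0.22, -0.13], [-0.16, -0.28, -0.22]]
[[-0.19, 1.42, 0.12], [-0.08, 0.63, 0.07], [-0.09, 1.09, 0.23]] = z @[[-0.09, -1.28, -0.76],[0.19, -3.12, -0.83],[0.25, -0.05, 0.58]]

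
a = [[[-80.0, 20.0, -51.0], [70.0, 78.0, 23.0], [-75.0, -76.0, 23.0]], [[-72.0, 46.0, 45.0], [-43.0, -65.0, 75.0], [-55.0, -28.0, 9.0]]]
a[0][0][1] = 20.0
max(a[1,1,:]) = 75.0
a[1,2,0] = -55.0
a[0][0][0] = -80.0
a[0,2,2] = 23.0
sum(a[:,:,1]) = -25.0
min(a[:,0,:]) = -80.0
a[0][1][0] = 70.0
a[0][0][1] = 20.0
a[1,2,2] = 9.0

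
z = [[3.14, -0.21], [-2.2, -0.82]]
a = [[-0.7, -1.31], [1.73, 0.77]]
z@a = [[-2.56, -4.28], [0.12, 2.25]]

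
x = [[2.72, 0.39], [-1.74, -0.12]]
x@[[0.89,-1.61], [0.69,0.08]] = [[2.69, -4.35], [-1.63, 2.79]]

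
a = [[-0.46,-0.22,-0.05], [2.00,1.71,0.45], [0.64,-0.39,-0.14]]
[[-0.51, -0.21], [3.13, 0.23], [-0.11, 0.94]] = a@[[0.54, 0.95], [1.3, -1.29], [-0.39, 1.20]]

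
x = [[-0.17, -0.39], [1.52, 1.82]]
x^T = [[-0.17, 1.52], [-0.39, 1.82]]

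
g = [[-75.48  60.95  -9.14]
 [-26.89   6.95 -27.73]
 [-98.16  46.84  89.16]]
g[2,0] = -98.16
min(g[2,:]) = -98.16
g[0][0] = -75.48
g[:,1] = [60.95, 6.95, 46.84]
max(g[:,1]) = 60.95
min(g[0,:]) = -75.48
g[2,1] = 46.84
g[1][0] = -26.89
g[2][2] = 89.16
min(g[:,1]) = 6.95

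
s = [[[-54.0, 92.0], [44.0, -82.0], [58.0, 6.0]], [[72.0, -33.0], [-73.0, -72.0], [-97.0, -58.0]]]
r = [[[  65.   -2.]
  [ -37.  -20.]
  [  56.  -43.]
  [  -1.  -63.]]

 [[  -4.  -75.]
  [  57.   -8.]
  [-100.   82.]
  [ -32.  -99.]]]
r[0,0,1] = -2.0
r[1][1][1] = -8.0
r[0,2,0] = 56.0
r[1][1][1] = -8.0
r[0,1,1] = -20.0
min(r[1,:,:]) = -100.0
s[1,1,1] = -72.0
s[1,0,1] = -33.0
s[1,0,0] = 72.0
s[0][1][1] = -82.0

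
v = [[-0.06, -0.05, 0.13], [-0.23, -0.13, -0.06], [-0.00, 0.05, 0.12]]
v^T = [[-0.06, -0.23, -0.0], [-0.05, -0.13, 0.05], [0.13, -0.06, 0.12]]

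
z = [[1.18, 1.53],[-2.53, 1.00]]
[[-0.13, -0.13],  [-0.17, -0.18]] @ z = [[0.18, -0.33], [0.25, -0.44]]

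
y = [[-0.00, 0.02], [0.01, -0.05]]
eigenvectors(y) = [[0.98, -0.35], [0.18, 0.94]]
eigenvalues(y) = [0.0, -0.05]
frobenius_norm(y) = 0.05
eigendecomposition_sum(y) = [[0.00, 0.00], [0.0, 0.00]] + [[-0.00, 0.02], [0.01, -0.05]]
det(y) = -0.00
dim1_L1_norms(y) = [0.02, 0.06]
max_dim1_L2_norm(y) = 0.05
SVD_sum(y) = [[-0.00, 0.02], [0.01, -0.05]] + [[0.0, 0.00], [0.0, 0.00]]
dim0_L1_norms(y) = [0.01, 0.07]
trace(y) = -0.05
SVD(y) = [[0.36, -0.93], [-0.93, -0.36]] @ diag([0.054649857042190435, 0.0036596619062625783]) @ [[-0.17,  0.99], [-0.99,  -0.17]]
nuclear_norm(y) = 0.06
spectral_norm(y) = 0.05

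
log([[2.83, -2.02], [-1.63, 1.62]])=[[0.54, -1.36], [-1.1, -0.28]]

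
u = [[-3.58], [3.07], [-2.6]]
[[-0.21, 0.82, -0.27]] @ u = [[3.97]]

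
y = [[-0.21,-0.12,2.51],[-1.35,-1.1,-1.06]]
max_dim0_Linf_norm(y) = 2.51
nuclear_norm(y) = 4.45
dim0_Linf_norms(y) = [1.35, 1.1, 2.51]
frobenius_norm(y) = 3.24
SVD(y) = [[-0.85, 0.53], [0.53, 0.85]] @ diag([2.7853177612773243, 1.6603327885436319]) @ [[-0.19, -0.17, -0.97], [-0.76, -0.6, 0.26]]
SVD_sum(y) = [[0.45, 0.41, 2.28],[-0.28, -0.25, -1.42]] + [[-0.66,-0.53,0.23], [-1.07,-0.85,0.36]]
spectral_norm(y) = 2.79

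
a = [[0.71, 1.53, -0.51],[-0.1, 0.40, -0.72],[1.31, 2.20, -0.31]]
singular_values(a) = [3.14, 0.76, 0.03]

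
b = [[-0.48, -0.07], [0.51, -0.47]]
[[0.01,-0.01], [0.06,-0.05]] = b @ [[-0.01, -0.00], [-0.13, 0.1]]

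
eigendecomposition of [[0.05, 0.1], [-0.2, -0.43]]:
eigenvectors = [[0.91, -0.22], [-0.42, 0.97]]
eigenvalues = [0.0, -0.38]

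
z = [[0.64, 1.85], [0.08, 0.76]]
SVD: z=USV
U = [[-0.93, -0.36], [-0.36, 0.93]]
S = [2.1, 0.16]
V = [[-0.30,-0.95], [-0.95,0.30]]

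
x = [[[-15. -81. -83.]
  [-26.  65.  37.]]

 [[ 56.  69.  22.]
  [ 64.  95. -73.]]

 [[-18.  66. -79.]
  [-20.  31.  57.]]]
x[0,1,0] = -26.0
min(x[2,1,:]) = -20.0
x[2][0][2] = -79.0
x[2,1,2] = 57.0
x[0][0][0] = -15.0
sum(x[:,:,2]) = -119.0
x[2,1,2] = 57.0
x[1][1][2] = -73.0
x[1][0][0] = 56.0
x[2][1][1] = 31.0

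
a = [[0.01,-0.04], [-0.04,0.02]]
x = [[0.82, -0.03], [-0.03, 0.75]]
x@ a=[[0.01, -0.03], [-0.03, 0.02]]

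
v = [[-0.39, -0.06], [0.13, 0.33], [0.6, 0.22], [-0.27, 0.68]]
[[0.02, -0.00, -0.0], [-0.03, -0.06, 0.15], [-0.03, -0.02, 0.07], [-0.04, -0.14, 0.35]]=v@[[-0.03, 0.03, -0.07],  [-0.07, -0.19, 0.49]]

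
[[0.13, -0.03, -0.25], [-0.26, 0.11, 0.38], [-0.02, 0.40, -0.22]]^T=[[0.13,-0.26,-0.02],[-0.03,0.11,0.40],[-0.25,0.38,-0.22]]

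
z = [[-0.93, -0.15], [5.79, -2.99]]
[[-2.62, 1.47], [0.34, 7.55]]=z@[[2.16, -0.89],[4.07, -4.25]]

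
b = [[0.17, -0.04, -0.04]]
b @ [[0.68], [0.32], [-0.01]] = [[0.10]]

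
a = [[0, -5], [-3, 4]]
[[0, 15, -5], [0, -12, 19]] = a @[[0, 0, -5], [0, -3, 1]]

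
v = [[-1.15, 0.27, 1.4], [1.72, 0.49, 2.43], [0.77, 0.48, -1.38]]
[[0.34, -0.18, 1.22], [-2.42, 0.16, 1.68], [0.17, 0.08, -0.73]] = v @ [[-0.81, 0.13, -0.12], [0.28, -0.07, 0.57], [-0.48, -0.01, 0.66]]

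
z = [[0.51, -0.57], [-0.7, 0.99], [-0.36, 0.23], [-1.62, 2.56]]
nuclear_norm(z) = 3.59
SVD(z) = [[-0.22, -0.51],[0.36, 0.17],[0.12, 0.79],[0.9, -0.30]] @ diag([3.3716608568934197, 0.21795198116267192]) @ [[-0.55,0.83], [-0.83,-0.55]]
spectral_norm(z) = 3.37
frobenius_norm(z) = 3.38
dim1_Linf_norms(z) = [0.57, 0.99, 0.36, 2.56]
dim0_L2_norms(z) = [1.87, 2.81]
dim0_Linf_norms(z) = [1.62, 2.56]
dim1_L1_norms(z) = [1.08, 1.69, 0.59, 4.18]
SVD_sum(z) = [[0.42, -0.63], [-0.67, 1.01], [-0.22, 0.33], [-1.67, 2.52]] + [[0.09, 0.06], [-0.03, -0.02], [-0.14, -0.1], [0.05, 0.04]]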